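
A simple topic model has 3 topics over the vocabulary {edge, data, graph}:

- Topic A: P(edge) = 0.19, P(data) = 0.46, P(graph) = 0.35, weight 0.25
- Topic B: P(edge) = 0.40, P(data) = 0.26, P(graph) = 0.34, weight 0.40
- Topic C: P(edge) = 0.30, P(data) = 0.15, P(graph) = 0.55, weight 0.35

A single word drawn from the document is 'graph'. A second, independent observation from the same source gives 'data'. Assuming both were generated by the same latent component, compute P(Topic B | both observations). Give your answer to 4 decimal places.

By Bayes' theorem, P(k | x) = P(Z=k) f_k(x) / Σ_j P(Z=j) f_j(x).
Since both observations come from the same component, the likelihood for component k is f_k(x₁)·f_k(x₂).
  L_A = [P(graph | comp) = 0.35] × [0.46] = 0.161
  L_B = [P(graph | comp) = 0.34] × [0.26] = 0.0884
  L_C = [P(graph | comp) = 0.55] × [0.15] = 0.0825
Weight by the priors:
  P(Z=A)·L_A = 0.25 × 0.161 = 0.04025
  P(Z=B)·L_B = 0.40 × 0.0884 = 0.03536
  P(Z=C)·L_C = 0.35 × 0.0825 = 0.028875
Sum: 0.04025 + 0.03536 + 0.028875 = 0.104485
So the posterior for Topic B is 0.03536 / 0.104485 ≈ 0.3384.

0.3384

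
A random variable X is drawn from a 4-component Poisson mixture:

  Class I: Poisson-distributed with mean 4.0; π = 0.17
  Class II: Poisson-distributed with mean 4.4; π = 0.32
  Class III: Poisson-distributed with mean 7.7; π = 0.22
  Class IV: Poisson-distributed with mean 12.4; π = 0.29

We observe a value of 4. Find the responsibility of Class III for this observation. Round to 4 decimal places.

The responsibility of component k is P(Z=k) f_k(x) divided by Σ_j P(Z=j) f_j(x).
Component likelihoods at x = 4:
  L_I = e^(−4.0)·4.0^4/4! = 0.195367
  L_II = e^(−4.4)·4.4^4/4! = 0.191736
  L_III = e^(−7.7)·7.7^4/4! = 0.0663261
  L_IV = e^(−12.4)·12.4^4/4! = 0.00405718
Multiply by the mixture weights:
  P(Z=I)·L_I = 0.17 × 0.195367 = 0.0332124
  P(Z=II)·L_II = 0.32 × 0.191736 = 0.0613555
  P(Z=III)·L_III = 0.22 × 0.0663261 = 0.0145917
  P(Z=IV)·L_IV = 0.29 × 0.00405718 = 0.00117658
Marginal: 0.0332124 + 0.0613555 + 0.0145917 + 0.00117658 = 0.110336
So the posterior for Class III is 0.0145917 / 0.110336 ≈ 0.1322.

0.1322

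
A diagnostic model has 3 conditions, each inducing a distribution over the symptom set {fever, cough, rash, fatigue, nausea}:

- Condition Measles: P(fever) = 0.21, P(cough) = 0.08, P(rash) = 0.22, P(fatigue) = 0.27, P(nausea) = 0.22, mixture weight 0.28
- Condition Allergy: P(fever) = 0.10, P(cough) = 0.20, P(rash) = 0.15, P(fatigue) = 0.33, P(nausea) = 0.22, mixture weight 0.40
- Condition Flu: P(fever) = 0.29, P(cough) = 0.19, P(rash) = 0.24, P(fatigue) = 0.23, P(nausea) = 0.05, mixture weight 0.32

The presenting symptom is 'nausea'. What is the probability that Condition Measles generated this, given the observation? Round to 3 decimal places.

The responsibility of component k is π_k f_k(x) divided by Σ_j π_j f_j(x).
Component likelihoods at x = 'nausea':
  f_Measles = P(nausea | comp) = 0.22
  f_Allergy = P(nausea | comp) = 0.22
  f_Flu = P(nausea | comp) = 0.05
Unnormalised posteriors:
  π_Measles·f_Measles = 0.28 × 0.22 = 0.0616
  π_Allergy·f_Allergy = 0.40 × 0.22 = 0.088
  π_Flu·f_Flu = 0.32 × 0.05 = 0.016
Evidence: 0.0616 + 0.088 + 0.016 = 0.1656
Responsibility of Condition Measles: 0.0616 / 0.1656 ≈ 0.372

0.372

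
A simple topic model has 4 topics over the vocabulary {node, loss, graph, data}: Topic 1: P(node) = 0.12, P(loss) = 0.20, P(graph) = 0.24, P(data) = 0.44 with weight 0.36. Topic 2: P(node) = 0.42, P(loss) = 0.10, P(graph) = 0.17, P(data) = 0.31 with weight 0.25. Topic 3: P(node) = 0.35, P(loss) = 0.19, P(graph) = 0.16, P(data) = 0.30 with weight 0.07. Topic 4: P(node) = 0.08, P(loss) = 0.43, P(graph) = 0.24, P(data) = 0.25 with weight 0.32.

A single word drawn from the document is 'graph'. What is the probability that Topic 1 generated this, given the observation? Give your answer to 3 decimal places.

Posterior ∝ prior × likelihood, so P(k | x) ∝ π_k f_k(x); normalise over all components.
Categorical probabilities:
  p_1 = P(graph | comp) = 0.24
  p_2 = P(graph | comp) = 0.17
  p_3 = P(graph | comp) = 0.16
  p_4 = P(graph | comp) = 0.24
Prior × likelihood for each component:
  π_1·p_1 = 0.36 × 0.24 = 0.0864
  π_2·p_2 = 0.25 × 0.17 = 0.0425
  π_3·p_3 = 0.07 × 0.16 = 0.0112
  π_4·p_4 = 0.32 × 0.24 = 0.0768
Denominator: 0.0864 + 0.0425 + 0.0112 + 0.0768 = 0.2169
P(Topic 1 | x) = 0.0864 / 0.2169 ≈ 0.398

0.398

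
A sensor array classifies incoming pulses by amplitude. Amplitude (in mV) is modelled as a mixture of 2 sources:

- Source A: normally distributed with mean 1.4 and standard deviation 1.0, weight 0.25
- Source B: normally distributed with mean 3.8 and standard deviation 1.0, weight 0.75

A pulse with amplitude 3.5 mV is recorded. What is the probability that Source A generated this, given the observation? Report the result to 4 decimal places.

0.0370

By Bayes' theorem, P(k | x) = w_k f_k(x) / Σ_j w_j f_j(x).
Evaluate each component's likelihood at the observed value:
  f_A = 0.0439836
  f_B = 0.381388
Multiply by the mixture weights:
  w_A·f_A = 0.25 × 0.0439836 = 0.0109959
  w_B·f_B = 0.75 × 0.381388 = 0.286041
Sum: 0.0109959 + 0.286041 = 0.297037
P(Source A | x) = 0.0109959 / 0.297037 ≈ 0.0370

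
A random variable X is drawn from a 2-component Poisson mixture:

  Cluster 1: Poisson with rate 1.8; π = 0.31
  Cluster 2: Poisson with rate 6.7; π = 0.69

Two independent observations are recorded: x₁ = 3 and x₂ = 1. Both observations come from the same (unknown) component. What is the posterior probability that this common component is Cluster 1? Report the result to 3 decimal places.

The responsibility of component k is P(Z=k) f_k(x) divided by Σ_j P(Z=j) f_j(x).
Since both observations come from the same component, the likelihood for component k is f_k(x₁)·f_k(x₂).
  f_1 = [e^(−1.8)·1.8^3/3! = 0.160671] × [0.297538] = 0.0478056
  f_2 = [e^(−6.7)·6.7^3/3! = 0.0617021] × [0.00824711] = 0.000508864
Prior × likelihood for each component:
  P(Z=1)·f_1 = 0.31 × 0.0478056 = 0.0148197
  P(Z=2)·f_2 = 0.69 × 0.000508864 = 0.000351116
Evidence: 0.0148197 + 0.000351116 = 0.0151708
So the posterior for Cluster 1 is 0.0148197 / 0.0151708 ≈ 0.977.

0.977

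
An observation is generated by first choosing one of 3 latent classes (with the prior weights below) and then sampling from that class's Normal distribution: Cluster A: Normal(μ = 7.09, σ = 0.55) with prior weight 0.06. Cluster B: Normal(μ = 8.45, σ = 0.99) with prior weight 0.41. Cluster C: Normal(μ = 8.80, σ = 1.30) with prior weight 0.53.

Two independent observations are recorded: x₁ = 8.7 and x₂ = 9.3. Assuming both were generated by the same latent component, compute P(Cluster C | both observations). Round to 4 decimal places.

0.5089

Apply Bayes' rule: the posterior for each component is proportional to its prior times its likelihood at x.
Since both observations come from the same component, the likelihood for component k is f_k(x₁)·f_k(x₂).
  f_A = [(1/(0.55·√(2π)))·exp(−(8.7−7.09)²/(2·0.55²)) = 0.725350·exp(-4.28446) = 0.00999606] × [0.000226222] = 2.26133e-06
  f_B = [(1/(0.99·√(2π)))·exp(−(8.7−8.45)²/(2·0.99²)) = 0.402972·exp(-0.03188) = 0.390326] × [0.278741] = 0.1088
  f_C = [(1/(1.30·√(2π)))·exp(−(8.7−8.80)²/(2·1.30²)) = 0.306879·exp(-0.00296) = 0.305972] × [0.285] = 0.0872019
Unnormalised posteriors:
  π_A·f_A = 0.06 × 2.26133e-06 = 1.3568e-07
  π_B·f_B = 0.41 × 0.1088 = 0.0446079
  π_C·f_C = 0.53 × 0.0872019 = 0.046217
Sum: 1.3568e-07 + 0.0446079 + 0.046217 = 0.0908251
P(Cluster C | x₁, x₂) ≈ 0.5089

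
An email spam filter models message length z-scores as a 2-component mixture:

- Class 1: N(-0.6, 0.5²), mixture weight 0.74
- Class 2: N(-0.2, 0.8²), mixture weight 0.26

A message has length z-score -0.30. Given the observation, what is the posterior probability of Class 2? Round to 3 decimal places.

0.207

Apply Bayes' rule: the posterior for each component is proportional to its prior times its likelihood at x.
Component likelihoods at x = -0.30:
  L_1 = 0.666449
  L_2 = 0.494797
Prior × likelihood for each component:
  π_1·L_1 = 0.74 × 0.666449 = 0.493172
  π_2·L_2 = 0.26 × 0.494797 = 0.128647
Sum: 0.493172 + 0.128647 = 0.62182
P(Class 2 | the observation) ≈ 0.207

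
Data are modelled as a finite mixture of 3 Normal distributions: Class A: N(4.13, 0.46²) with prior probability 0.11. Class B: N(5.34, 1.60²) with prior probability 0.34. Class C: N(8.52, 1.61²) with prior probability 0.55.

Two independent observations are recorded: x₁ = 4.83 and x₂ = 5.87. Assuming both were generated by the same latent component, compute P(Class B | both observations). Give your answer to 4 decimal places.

P(component k | x) = π_k·f_k(x) / marginal(x), where marginal(x) = Σ_j π_j·f_j(x).
Since both observations come from the same component, the likelihood for component k is f_k(x₁)·f_k(x₂).
  p_A = [(1/(0.46·√(2π)))·exp(−(4.83−4.13)²/(2·0.46²)) = 0.867266·exp(-1.15784) = 0.272462] × [0.000677925] = 0.000184709
  p_B = [(1/(1.60·√(2π)))·exp(−(4.83−5.34)²/(2·1.60²)) = 0.249339·exp(-0.05080) = 0.236989] × [0.236028] = 0.0559359
  p_C = [(1/(1.61·√(2π)))·exp(−(4.83−8.52)²/(2·1.61²)) = 0.247790·exp(-2.62646) = 0.0179237] × [0.0639426] = 0.00114609
Prior × likelihood for each component:
  π_A·p_A = 0.11 × 0.000184709 = 2.0318e-05
  π_B·p_B = 0.34 × 0.0559359 = 0.0190182
  π_C·p_C = 0.55 × 0.00114609 = 0.000630347
Sum: 2.0318e-05 + 0.0190182 + 0.000630347 = 0.0196689
P(Class B | x₁,x₂) ≈ 0.9669

0.9669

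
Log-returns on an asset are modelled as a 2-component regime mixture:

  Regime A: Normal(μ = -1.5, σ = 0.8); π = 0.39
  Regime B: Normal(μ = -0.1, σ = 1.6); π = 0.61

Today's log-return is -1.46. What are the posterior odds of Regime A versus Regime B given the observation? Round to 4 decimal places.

The posterior odds equal the prior odds times the likelihood ratio: (w_i/w_j)·(f_i(x)/f_j(x)).
Component likelihoods at x = -1.46:
  f_A = 0.498055
  f_B = 0.173741
Posterior odds = (w_A·f_A) / (w_B·f_B) = (0.39·0.498055) / (0.61·0.173741) = 0.194241 / 0.105982 ≈ 1.8328

1.8328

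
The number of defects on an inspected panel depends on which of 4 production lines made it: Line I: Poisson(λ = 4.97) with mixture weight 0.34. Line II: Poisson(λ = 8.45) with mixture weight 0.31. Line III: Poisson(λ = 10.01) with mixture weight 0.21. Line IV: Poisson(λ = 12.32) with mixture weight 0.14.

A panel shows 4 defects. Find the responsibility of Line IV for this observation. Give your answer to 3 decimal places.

0.008

Posterior ∝ prior × likelihood, so P(k | x) ∝ π_k f_k(x); normalise over all components.
Poisson probabilities:
  f_I = e^(−4.97)·4.97^4/4! = 0.176511
  f_II = e^(−8.45)·8.45^4/4! = 0.0454388
  f_III = e^(−10.01)·10.01^4/4! = 0.0188034
  f_IV = e^(−12.32)·12.32^4/4! = 0.00428276
Multiply by the mixture weights:
  π_I·f_I = 0.34 × 0.176511 = 0.0600136
  π_II·f_II = 0.31 × 0.0454388 = 0.014086
  π_III·f_III = 0.21 × 0.0188034 = 0.00394872
  π_IV·f_IV = 0.14 × 0.00428276 = 0.000599586
Evidence: 0.0600136 + 0.014086 + 0.00394872 + 0.000599586 = 0.0786479
So the posterior for Line IV is 0.000599586 / 0.0786479 ≈ 0.008.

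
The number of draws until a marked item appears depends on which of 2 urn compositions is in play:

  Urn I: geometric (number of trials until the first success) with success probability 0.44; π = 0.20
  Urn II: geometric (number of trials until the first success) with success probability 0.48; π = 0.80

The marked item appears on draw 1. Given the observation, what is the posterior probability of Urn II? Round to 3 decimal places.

Posterior ∝ prior × likelihood, so P(k | x) ∝ π_k f_k(x); normalise over all components.
Component likelihoods at x = 1:
  f_I = 0.44·(1−0.44)^0 = 0.44·1 = 0.44
  f_II = 0.48·(1−0.48)^0 = 0.48·1 = 0.48
Multiply by the mixture weights:
  π_I·f_I = 0.20 × 0.44 = 0.088
  π_II·f_II = 0.80 × 0.48 = 0.384
Denominator: 0.088 + 0.384 = 0.472
P(Urn II | the observation) = 0.384 / 0.472 ≈ 0.814

0.814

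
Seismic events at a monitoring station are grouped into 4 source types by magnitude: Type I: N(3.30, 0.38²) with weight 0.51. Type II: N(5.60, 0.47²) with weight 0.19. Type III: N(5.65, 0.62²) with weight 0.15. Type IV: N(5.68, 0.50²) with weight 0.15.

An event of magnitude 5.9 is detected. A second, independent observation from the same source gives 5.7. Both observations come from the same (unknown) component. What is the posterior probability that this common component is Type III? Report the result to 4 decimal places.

0.2257

Posterior ∝ prior × likelihood, so P(k | x) ∝ w_k f_k(x); normalise over all components.
Since both observations come from the same component, the likelihood for component k is f_k(x₁)·f_k(x₂).
  L_I = [(1/(0.38·√(2π)))·exp(−(5.9−3.30)²/(2·0.38²)) = 1.049848·exp(-23.40720) = 7.16981e-11] × [2.28716e-09] = 1.63985e-19
  L_II = [(1/(0.47·√(2π)))·exp(−(5.9−5.60)²/(2·0.47²)) = 0.848813·exp(-0.20371) = 0.692375] × [0.829817] = 0.574544
  L_III = [(1/(0.62·√(2π)))·exp(−(5.9−5.65)²/(2·0.62²)) = 0.643455·exp(-0.08130) = 0.593215] × [0.641366] = 0.380468
  L_IV = [(1/(0.50·√(2π)))·exp(−(5.9−5.68)²/(2·0.50²)) = 0.797885·exp(-0.09680) = 0.72427] × [0.797247] = 0.577422
Weight by the priors:
  w_I·L_I = 0.51 × 1.63985e-19 = 8.36326e-20
  w_II·L_II = 0.19 × 0.574544 = 0.109163
  w_III·L_III = 0.15 × 0.380468 = 0.0570702
  w_IV·L_IV = 0.15 × 0.577422 = 0.0866132
Normaliser: 8.36326e-20 + 0.109163 + 0.0570702 + 0.0866132 = 0.252847
P(Type III | x₁,x₂) ≈ 0.2257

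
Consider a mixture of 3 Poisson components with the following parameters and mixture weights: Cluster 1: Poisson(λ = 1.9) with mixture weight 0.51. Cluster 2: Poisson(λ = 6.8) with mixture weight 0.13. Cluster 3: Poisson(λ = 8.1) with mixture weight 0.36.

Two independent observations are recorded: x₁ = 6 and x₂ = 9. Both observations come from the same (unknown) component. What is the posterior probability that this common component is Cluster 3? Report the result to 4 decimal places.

0.7393

P(component k | x) = π_k·f_k(x) / marginal(x), where marginal(x) = Σ_j π_j·f_j(x).
Since both observations come from the same component, the likelihood for component k is f_k(x₁)·f_k(x₂).
  L_1 = [e^(−1.9)·1.9^6/6! = 0.00977304] × [0.000133003] = 1.29984e-06
  L_2 = [e^(−6.8)·6.8^6/6! = 0.152939] × [0.0954146] = 0.0145926
  L_3 = [e^(−8.1)·8.1^6/6! = 0.119067] × [0.12555] = 0.0149489
Multiply by the mixture weights:
  π_1·L_1 = 0.51 × 1.29984e-06 = 6.62918e-07
  π_2·L_2 = 0.13 × 0.0145926 = 0.00189704
  π_3·L_3 = 0.36 × 0.0149489 = 0.0053816
Denominator: 6.62918e-07 + 0.00189704 + 0.0053816 = 0.00727931
Responsibility of Cluster 3: 0.0053816 / 0.00727931 ≈ 0.7393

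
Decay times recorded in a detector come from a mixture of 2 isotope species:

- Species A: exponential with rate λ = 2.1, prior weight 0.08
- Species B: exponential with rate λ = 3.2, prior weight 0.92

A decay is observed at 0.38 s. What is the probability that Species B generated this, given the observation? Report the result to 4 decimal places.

Apply Bayes' rule: the posterior for each component is proportional to its prior times its likelihood at x.
Exponential densities:
  p_A = 0.94548
  p_B = 0.948523
Weight by the priors:
  w_A·p_A = 0.08 × 0.94548 = 0.0756384
  w_B·p_B = 0.92 × 0.948523 = 0.872641
Evidence: 0.0756384 + 0.872641 = 0.94828
So the posterior for Species B is 0.872641 / 0.94828 ≈ 0.9202.

0.9202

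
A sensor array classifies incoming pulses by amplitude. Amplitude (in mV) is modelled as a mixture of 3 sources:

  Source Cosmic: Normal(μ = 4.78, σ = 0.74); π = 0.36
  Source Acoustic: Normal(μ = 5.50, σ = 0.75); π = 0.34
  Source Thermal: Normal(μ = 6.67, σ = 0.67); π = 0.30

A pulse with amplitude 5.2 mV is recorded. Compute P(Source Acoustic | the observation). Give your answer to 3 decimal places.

0.479

Posterior ∝ prior × likelihood, so P(k | x) ∝ P(Z=k) f_k(x); normalise over all components.
Component likelihoods at x = 5.2 mV:
  f_Cosmic = 0.458911
  f_Acoustic = 0.491027
  f_Thermal = 0.0536462
Multiply by the mixture weights:
  P(Z=Cosmic)·f_Cosmic = 0.36 × 0.458911 = 0.165208
  P(Z=Acoustic)·f_Acoustic = 0.34 × 0.491027 = 0.166949
  P(Z=Thermal)·f_Thermal = 0.30 × 0.0536462 = 0.0160939
Normaliser: 0.165208 + 0.166949 + 0.0160939 = 0.348251
P(Source Acoustic | the observation) ≈ 0.479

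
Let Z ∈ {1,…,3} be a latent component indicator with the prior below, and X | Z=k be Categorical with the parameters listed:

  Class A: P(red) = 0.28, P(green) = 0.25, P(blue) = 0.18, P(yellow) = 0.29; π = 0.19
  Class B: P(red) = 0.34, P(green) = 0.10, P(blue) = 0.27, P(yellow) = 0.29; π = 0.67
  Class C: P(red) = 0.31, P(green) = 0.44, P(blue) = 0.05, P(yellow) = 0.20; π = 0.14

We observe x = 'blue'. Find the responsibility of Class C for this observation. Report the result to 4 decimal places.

Posterior ∝ prior × likelihood, so P(k | x) ∝ π_k f_k(x); normalise over all components.
Categorical probabilities:
  p_A = P(blue | comp) = 0.18
  p_B = P(blue | comp) = 0.27
  p_C = P(blue | comp) = 0.05
Multiply by the mixture weights:
  π_A·p_A = 0.19 × 0.18 = 0.0342
  π_B·p_B = 0.67 × 0.27 = 0.1809
  π_C·p_C = 0.14 × 0.05 = 0.007
Evidence: 0.0342 + 0.1809 + 0.007 = 0.2221
So the posterior for Class C is 0.007 / 0.2221 ≈ 0.0315.

0.0315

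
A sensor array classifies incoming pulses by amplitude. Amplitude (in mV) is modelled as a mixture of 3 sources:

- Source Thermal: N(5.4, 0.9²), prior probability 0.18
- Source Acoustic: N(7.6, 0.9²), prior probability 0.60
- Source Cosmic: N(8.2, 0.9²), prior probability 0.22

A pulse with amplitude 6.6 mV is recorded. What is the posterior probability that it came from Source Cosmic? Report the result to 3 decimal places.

The responsibility of component k is P(Z=k) f_k(x) divided by Σ_j P(Z=j) f_j(x).
Normal densities:
  L_Thermal = (1/(0.9·√(2π)))·exp(−(6.6−5.4)²/(2·0.9²)) = 0.443269·exp(-0.88889) = 0.182233
  L_Acoustic = (1/(0.9·√(2π)))·exp(−(6.6−7.6)²/(2·0.9²)) = 0.443269·exp(-0.61728) = 0.239103
  L_Cosmic = (1/(0.9·√(2π)))·exp(−(6.6−8.2)²/(2·0.9²)) = 0.443269·exp(-1.58025) = 0.0912799
Prior × likelihood for each component:
  P(Z=Thermal)·L_Thermal = 0.18 × 0.182233 = 0.032802
  P(Z=Acoustic)·L_Acoustic = 0.60 × 0.239103 = 0.143462
  P(Z=Cosmic)·L_Cosmic = 0.22 × 0.0912799 = 0.0200816
Evidence: 0.032802 + 0.143462 + 0.0200816 = 0.196345
Responsibility of Source Cosmic: 0.0200816 / 0.196345 ≈ 0.102

0.102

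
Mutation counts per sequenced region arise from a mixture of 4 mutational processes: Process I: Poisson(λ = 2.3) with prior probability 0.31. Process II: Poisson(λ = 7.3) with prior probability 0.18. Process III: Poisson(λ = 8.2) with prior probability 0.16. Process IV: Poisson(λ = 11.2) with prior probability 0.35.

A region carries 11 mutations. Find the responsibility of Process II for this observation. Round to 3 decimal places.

0.150

The responsibility of component k is P(Z=k) f_k(x) divided by Σ_j P(Z=j) f_j(x).
Poisson probabilities:
  f_I = 2.39317e-05
  f_II = 0.0530941
  f_III = 0.07755
  f_IV = 0.119164
Weight by the priors:
  P(Z=I)·f_I = 0.31 × 2.39317e-05 = 7.41882e-06
  P(Z=II)·f_II = 0.18 × 0.0530941 = 0.00955693
  P(Z=III)·f_III = 0.16 × 0.07755 = 0.012408
  P(Z=IV)·f_IV = 0.35 × 0.119164 = 0.0417073
Marginal: 7.41882e-06 + 0.00955693 + 0.012408 + 0.0417073 = 0.0636797
Responsibility of Process II: 0.00955693 / 0.0636797 ≈ 0.150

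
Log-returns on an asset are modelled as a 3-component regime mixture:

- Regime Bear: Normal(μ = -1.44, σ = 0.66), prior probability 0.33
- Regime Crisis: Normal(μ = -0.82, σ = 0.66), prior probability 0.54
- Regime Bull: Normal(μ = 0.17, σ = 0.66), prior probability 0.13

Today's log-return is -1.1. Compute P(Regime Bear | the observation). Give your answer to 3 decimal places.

0.360

P(component k | x) = P(Z=k)·f_k(x) / marginal(x), where marginal(x) = Σ_j P(Z=j)·f_j(x).
Component likelihoods at x = -1.1:
  p_Bear = 0.529346
  p_Crisis = 0.552438
  p_Bull = 0.0949146
Weight by the priors:
  P(Z=Bear)·p_Bear = 0.33 × 0.529346 = 0.174684
  P(Z=Crisis)·p_Crisis = 0.54 × 0.552438 = 0.298317
  P(Z=Bull)·p_Bull = 0.13 × 0.0949146 = 0.0123389
Denominator: 0.174684 + 0.298317 + 0.0123389 = 0.48534
P(Regime Bear | data) ≈ 0.360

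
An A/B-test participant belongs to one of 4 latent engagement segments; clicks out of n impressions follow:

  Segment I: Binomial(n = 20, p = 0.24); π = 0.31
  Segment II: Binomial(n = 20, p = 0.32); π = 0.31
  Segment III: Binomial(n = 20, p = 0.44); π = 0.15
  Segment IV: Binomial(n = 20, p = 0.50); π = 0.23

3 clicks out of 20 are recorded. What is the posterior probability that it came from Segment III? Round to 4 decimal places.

0.0120

Apply Bayes' rule: the posterior for each component is proportional to its prior times its likelihood at x.
Component likelihoods at x = 3 clicks out of 20:
  f_I = C(20,3)·0.24^3·0.76^17 = 1140·0.013824·0.00941523 = 0.148378
  f_II = C(20,3)·0.32^3·0.68^17 = 1140·0.032768·0.00142119 = 0.0530892
  f_III = C(20,3)·0.44^3·0.56^17 = 1140·0.085184·5.23837e-05 = 0.00508697
  f_IV = C(20,3)·0.50^3·0.50^17 = 1140·0.125·7.62939e-06 = 0.00108719
Unnormalised posteriors:
  w_I·f_I = 0.31 × 0.148378 = 0.0459972
  w_II·f_II = 0.31 × 0.0530892 = 0.0164577
  w_III·f_III = 0.15 × 0.00508697 = 0.000763046
  w_IV·f_IV = 0.23 × 0.00108719 = 0.000250053
Normaliser: 0.0459972 + 0.0164577 + 0.000763046 + 0.000250053 = 0.0634679
P(Segment III | the observation) = 0.000763046 / 0.0634679 ≈ 0.0120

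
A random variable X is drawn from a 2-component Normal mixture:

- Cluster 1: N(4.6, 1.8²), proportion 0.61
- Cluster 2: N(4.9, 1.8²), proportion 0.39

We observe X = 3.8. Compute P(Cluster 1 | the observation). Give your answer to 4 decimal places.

0.6307

Apply Bayes' rule: the posterior for each component is proportional to its prior times its likelihood at x.
Component likelihoods at x = 3.8:
  f_1 = (1/(1.8·√(2π)))·exp(−(3.8−4.6)²/(2·1.8²)) = 0.221635·exp(-0.09877) = 0.200791
  f_2 = (1/(1.8·√(2π)))·exp(−(3.8−4.9)²/(2·1.8²)) = 0.221635·exp(-0.18673) = 0.183883
Unnormalised posteriors:
  P(Z=1)·f_1 = 0.61 × 0.200791 = 0.122483
  P(Z=2)·f_2 = 0.39 × 0.183883 = 0.0717145
Normaliser: 0.122483 + 0.0717145 = 0.194197
P(Cluster 1 | data) = 0.122483 / 0.194197 ≈ 0.6307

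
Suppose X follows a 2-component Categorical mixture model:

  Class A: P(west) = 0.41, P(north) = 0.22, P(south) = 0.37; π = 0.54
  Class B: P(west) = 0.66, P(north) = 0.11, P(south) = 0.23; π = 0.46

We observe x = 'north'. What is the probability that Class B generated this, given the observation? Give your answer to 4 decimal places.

0.2987

By Bayes' theorem, P(k | x) = w_k f_k(x) / Σ_j w_j f_j(x).
Component likelihoods at x = 'north':
  p_A = P(north | comp) = 0.22
  p_B = P(north | comp) = 0.11
Weight by the priors:
  w_A·p_A = 0.54 × 0.22 = 0.1188
  w_B·p_B = 0.46 × 0.11 = 0.0506
Normaliser: 0.1188 + 0.0506 = 0.1694
So the posterior for Class B is 0.0506 / 0.1694 ≈ 0.2987.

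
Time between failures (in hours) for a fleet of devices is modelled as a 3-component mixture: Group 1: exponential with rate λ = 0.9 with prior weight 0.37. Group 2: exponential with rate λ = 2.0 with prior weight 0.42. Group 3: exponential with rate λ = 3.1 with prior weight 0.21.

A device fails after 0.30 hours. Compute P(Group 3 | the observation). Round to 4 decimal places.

P(component k | x) = π_k·f_k(x) / marginal(x), where marginal(x) = Σ_j π_j·f_j(x).
Evaluate each component's likelihood at the observed value:
  f_1 = 0.687042
  f_2 = 1.09762
  f_3 = 1.22312
Multiply by the mixture weights:
  π_1·f_1 = 0.37 × 0.687042 = 0.254205
  π_2·f_2 = 0.42 × 1.09762 = 0.461002
  π_3·f_3 = 0.21 × 1.22312 = 0.256854
Denominator: 0.254205 + 0.461002 + 0.256854 = 0.972062
So the posterior for Group 3 is 0.256854 / 0.972062 ≈ 0.2642.

0.2642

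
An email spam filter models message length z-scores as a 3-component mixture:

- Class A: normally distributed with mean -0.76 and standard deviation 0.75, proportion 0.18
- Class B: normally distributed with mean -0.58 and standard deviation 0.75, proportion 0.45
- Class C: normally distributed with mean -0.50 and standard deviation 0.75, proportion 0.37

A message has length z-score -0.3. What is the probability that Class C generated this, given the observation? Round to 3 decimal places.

0.386

The responsibility of component k is w_k f_k(x) divided by Σ_j w_j f_j(x).
Normal densities:
  L_A = (1/(0.75·√(2π)))·exp(−(-0.3−-0.76)²/(2·0.75²)) = 0.531923·exp(-0.18809) = 0.44072
  L_B = (1/(0.75·√(2π)))·exp(−(-0.3−-0.58)²/(2·0.75²)) = 0.531923·exp(-0.06969) = 0.496116
  L_C = (1/(0.75·√(2π)))·exp(−(-0.3−-0.50)²/(2·0.75²)) = 0.531923·exp(-0.03556) = 0.513342
Prior × likelihood for each component:
  w_A·L_A = 0.18 × 0.44072 = 0.0793296
  w_B·L_B = 0.45 × 0.496116 = 0.223252
  w_C·L_C = 0.37 × 0.513342 = 0.189937
Normaliser: 0.0793296 + 0.223252 + 0.189937 = 0.492519
P(Class C | -0.3) = 0.189937 / 0.492519 ≈ 0.386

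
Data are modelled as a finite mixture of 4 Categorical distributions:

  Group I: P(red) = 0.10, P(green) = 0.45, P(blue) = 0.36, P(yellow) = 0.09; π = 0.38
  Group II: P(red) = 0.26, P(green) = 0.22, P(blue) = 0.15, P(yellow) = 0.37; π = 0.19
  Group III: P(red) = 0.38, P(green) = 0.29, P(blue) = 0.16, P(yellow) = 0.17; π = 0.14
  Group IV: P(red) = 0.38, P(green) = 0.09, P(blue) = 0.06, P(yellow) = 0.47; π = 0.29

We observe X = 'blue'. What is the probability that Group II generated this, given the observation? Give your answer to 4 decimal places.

P(component k | x) = π_k·f_k(x) / marginal(x), where marginal(x) = Σ_j π_j·f_j(x).
Categorical probabilities:
  L_I = 0.36
  L_II = 0.15
  L_III = 0.16
  L_IV = 0.06
Prior × likelihood for each component:
  π_I·L_I = 0.38 × 0.36 = 0.1368
  π_II·L_II = 0.19 × 0.15 = 0.0285
  π_III·L_III = 0.14 × 0.16 = 0.0224
  π_IV·L_IV = 0.29 × 0.06 = 0.0174
Sum: 0.1368 + 0.0285 + 0.0224 + 0.0174 = 0.2051
So the posterior for Group II is 0.0285 / 0.2051 ≈ 0.1390.

0.1390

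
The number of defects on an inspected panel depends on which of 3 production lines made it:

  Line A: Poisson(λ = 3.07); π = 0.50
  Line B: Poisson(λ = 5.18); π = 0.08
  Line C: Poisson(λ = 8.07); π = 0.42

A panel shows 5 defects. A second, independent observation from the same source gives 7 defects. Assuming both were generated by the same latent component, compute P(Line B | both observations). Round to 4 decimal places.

By Bayes' theorem, P(k | x) = P(Z=k) f_k(x) / Σ_j P(Z=j) f_j(x).
Since both observations come from the same component, the likelihood for component k is f_k(x₁)·f_k(x₂).
  p_A = [e^(−3.07)·3.07^5/5! = 0.105494] × [0.023673] = 0.00249736
  p_B = [e^(−5.18)·5.18^5/5! = 0.174913] × [0.111746] = 0.0195458
  p_C = [e^(−8.07)·8.07^5/5! = 0.0892134] × [0.138334] = 0.0123412
Unnormalised posteriors:
  P(Z=A)·p_A = 0.50 × 0.00249736 = 0.00124868
  P(Z=B)·p_B = 0.08 × 0.0195458 = 0.00156367
  P(Z=C)·p_C = 0.42 × 0.0123412 = 0.00518331
Normaliser: 0.00124868 + 0.00156367 + 0.00518331 = 0.00799565
So the posterior for Line B is 0.00156367 / 0.00799565 ≈ 0.1956.

0.1956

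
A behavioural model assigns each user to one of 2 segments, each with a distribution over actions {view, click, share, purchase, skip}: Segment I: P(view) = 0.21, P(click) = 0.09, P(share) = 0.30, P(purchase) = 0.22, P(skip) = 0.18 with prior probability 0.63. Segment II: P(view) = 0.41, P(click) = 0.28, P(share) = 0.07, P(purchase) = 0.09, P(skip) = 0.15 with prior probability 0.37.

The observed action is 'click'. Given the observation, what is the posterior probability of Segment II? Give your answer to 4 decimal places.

Posterior ∝ prior × likelihood, so P(k | x) ∝ P(Z=k) f_k(x); normalise over all components.
Component likelihoods at x = 'click':
  p_I = 0.09
  p_II = 0.28
Unnormalised posteriors:
  P(Z=I)·p_I = 0.63 × 0.09 = 0.0567
  P(Z=II)·p_II = 0.37 × 0.28 = 0.1036
Sum: 0.0567 + 0.1036 = 0.1603
P(Segment II | x) ≈ 0.6463

0.6463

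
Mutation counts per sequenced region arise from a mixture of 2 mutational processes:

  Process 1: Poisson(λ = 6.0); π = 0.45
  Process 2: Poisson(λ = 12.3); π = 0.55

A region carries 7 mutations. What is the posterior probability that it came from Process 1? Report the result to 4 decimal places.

The responsibility of component k is w_k f_k(x) divided by Σ_j w_j f_j(x).
Component likelihoods at x = 7 mutations:
  L_1 = e^(−6.0)·6.0^7/7! = 0.137677
  L_2 = e^(−12.3)·12.3^7/7! = 0.0384665
Weight by the priors:
  w_1·L_1 = 0.45 × 0.137677 = 0.0619546
  w_2·L_2 = 0.55 × 0.0384665 = 0.0211566
Marginal: 0.0619546 + 0.0211566 = 0.0831112
Responsibility of Process 1: 0.0619546 / 0.0831112 ≈ 0.7454

0.7454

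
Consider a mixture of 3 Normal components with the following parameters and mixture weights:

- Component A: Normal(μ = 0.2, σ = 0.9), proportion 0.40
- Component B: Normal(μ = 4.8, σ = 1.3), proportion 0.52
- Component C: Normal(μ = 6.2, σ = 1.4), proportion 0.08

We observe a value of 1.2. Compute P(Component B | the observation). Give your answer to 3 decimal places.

0.035

Apply Bayes' rule: the posterior for each component is proportional to its prior times its likelihood at x.
Normal densities:
  f_A = (1/(0.9·√(2π)))·exp(−(1.2−0.2)²/(2·0.9²)) = 0.443269·exp(-0.61728) = 0.239103
  f_B = (1/(1.3·√(2π)))·exp(−(1.2−4.8)²/(2·1.3²)) = 0.306879·exp(-3.83432) = 0.0066335
  f_C = (1/(1.4·√(2π)))·exp(−(1.2−6.2)²/(2·1.4²)) = 0.284959·exp(-6.37755) = 0.000484225
Weight by the priors:
  π_A·f_A = 0.40 × 0.239103 = 0.0956411
  π_B·f_B = 0.52 × 0.0066335 = 0.00344942
  π_C·f_C = 0.08 × 0.000484225 = 3.8738e-05
Sum: 0.0956411 + 0.00344942 + 3.8738e-05 = 0.0991293
P(Component B | x) = 0.00344942 / 0.0991293 ≈ 0.035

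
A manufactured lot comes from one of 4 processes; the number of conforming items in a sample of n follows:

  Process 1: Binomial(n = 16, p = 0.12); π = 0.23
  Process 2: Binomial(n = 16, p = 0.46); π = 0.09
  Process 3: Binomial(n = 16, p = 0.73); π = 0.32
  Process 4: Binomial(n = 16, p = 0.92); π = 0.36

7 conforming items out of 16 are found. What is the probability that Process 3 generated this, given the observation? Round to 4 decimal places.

The responsibility of component k is π_k f_k(x) divided by Σ_j π_j f_j(x).
Evaluate each component's likelihood at the observed value:
  L_1 = 0.0012973
  L_2 = 0.194659
  L_3 = 0.0096374
  L_4 = 8.56546e-07
Prior × likelihood for each component:
  π_1·L_1 = 0.23 × 0.0012973 = 0.000298378
  π_2·L_2 = 0.09 × 0.194659 = 0.0175193
  π_3·L_3 = 0.32 × 0.0096374 = 0.00308397
  π_4·L_4 = 0.36 × 8.56546e-07 = 3.08357e-07
Evidence: 0.000298378 + 0.0175193 + 0.00308397 + 3.08357e-07 = 0.020902
P(Process 3 | the observation) ≈ 0.1475

0.1475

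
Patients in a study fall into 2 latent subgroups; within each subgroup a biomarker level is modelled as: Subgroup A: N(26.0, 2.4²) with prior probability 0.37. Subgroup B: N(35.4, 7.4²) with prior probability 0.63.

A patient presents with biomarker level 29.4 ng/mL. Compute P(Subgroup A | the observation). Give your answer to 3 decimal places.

0.480

By Bayes' theorem, P(k | x) = w_k f_k(x) / Σ_j w_j f_j(x).
Evaluate each component's likelihood at the observed value:
  f_A = (1/(2.4·√(2π)))·exp(−(29.4−26.0)²/(2·2.4²)) = 0.166226·exp(-1.00347) = 0.0609391
  f_B = (1/(7.4·√(2π)))·exp(−(29.4−35.4)²/(2·7.4²)) = 0.053911·exp(-0.32871) = 0.0388081
Multiply by the mixture weights:
  w_A·f_A = 0.37 × 0.0609391 = 0.0225475
  w_B·f_B = 0.63 × 0.0388081 = 0.0244491
Denominator: 0.0225475 + 0.0244491 = 0.0469966
Responsibility of Subgroup A: 0.0225475 / 0.0469966 ≈ 0.480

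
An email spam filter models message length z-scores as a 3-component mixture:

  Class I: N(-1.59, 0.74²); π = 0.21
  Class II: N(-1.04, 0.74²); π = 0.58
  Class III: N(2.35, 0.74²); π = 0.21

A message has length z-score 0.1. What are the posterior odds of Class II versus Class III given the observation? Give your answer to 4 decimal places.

Since P(k|x) ∝ π_k f_k(x), the posterior odds are π_i f_i(x) / (π_j f_j(x)).
Evaluate each component's likelihood at the observed value:
  L_I = (1/(0.74·√(2π)))·exp(−(0.1−-1.59)²/(2·0.74²)) = 0.539111·exp(-2.60783) = 0.0397292
  L_II = (1/(0.74·√(2π)))·exp(−(0.1−-1.04)²/(2·0.74²)) = 0.539111·exp(-1.18663) = 0.164562
  L_III = (1/(0.74·√(2π)))·exp(−(0.1−2.35)²/(2·0.74²)) = 0.539111·exp(-4.62244) = 0.00529879
Odds = (0.58/0.21) × (0.164562/0.00529879) = 2.7619 × 31.0566 ≈ 85.7753

85.7753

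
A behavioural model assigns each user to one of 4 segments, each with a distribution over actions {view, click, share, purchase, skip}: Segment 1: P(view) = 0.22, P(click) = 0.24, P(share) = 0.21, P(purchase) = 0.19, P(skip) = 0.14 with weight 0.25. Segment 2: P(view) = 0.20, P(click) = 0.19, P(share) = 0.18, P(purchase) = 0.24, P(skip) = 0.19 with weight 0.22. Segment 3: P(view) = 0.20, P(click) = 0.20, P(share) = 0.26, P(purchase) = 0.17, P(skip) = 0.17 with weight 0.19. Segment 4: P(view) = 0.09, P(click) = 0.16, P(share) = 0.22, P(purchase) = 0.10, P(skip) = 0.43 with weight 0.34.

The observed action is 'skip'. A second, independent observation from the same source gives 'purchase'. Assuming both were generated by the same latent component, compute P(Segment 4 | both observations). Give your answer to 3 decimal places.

0.397

Apply Bayes' rule: the posterior for each component is proportional to its prior times its likelihood at x.
Since both observations come from the same component, the likelihood for component k is f_k(x₁)·f_k(x₂).
  L_1 = [0.14] × [0.19] = 0.0266
  L_2 = [0.19] × [0.24] = 0.0456
  L_3 = [0.17] × [0.17] = 0.0289
  L_4 = [0.43] × [0.1] = 0.043
Prior × likelihood for each component:
  w_1·L_1 = 0.25 × 0.0266 = 0.00665
  w_2·L_2 = 0.22 × 0.0456 = 0.010032
  w_3·L_3 = 0.19 × 0.0289 = 0.005491
  w_4·L_4 = 0.34 × 0.043 = 0.01462
Denominator: 0.00665 + 0.010032 + 0.005491 + 0.01462 = 0.036793
Responsibility of Segment 4: 0.01462 / 0.036793 ≈ 0.397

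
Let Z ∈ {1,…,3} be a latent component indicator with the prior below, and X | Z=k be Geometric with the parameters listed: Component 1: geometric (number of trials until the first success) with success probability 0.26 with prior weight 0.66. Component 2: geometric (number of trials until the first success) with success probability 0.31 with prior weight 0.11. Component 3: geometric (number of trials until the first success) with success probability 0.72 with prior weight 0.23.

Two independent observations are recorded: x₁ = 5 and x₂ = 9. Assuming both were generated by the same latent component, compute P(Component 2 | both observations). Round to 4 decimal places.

The responsibility of component k is π_k f_k(x) divided by Σ_j π_j f_j(x).
Since both observations come from the same component, the likelihood for component k is f_k(x₁)·f_k(x₂).
  p_1 = [0.26·(1−0.26)^4 = 0.26·0.299866 = 0.0779651] × [0.0233791] = 0.00182275
  p_2 = [0.31·(1−0.31)^4 = 0.31·0.226671 = 0.0702681] × [0.0159277] = 0.00111921
  p_3 = [0.72·(1−0.72)^4 = 0.72·0.00614656 = 0.00442552] × [2.72017e-05] = 1.20382e-07
Weight by the priors:
  π_1·p_1 = 0.66 × 0.00182275 = 0.00120302
  π_2·p_2 = 0.11 × 0.00111921 = 0.000123113
  π_3·p_3 = 0.23 × 1.20382e-07 = 2.76878e-08
Sum: 0.00120302 + 0.000123113 + 2.76878e-08 = 0.00132616
Responsibility of Component 2: 0.000123113 / 0.00132616 ≈ 0.0928

0.0928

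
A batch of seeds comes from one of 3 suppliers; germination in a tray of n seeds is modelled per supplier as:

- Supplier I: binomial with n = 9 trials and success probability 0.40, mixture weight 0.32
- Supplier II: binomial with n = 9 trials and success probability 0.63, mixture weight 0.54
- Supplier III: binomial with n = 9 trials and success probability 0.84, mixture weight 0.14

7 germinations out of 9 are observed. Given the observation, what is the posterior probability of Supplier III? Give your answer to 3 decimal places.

0.254

Posterior ∝ prior × likelihood, so P(k | x) ∝ π_k f_k(x); normalise over all components.
Component likelihoods at x = 7 germinations out of 9:
  p_I = C(9,7)·0.40^7·0.60^2 = 36·0.0016384·0.36 = 0.0212337
  p_II = C(9,7)·0.63^7·0.37^2 = 36·0.0393898·0.1369 = 0.194129
  p_III = C(9,7)·0.84^7·0.16^2 = 36·0.29509·0.0256 = 0.271955
Unnormalised posteriors:
  π_I·p_I = 0.32 × 0.0212337 = 0.00679477
  π_II·p_II = 0.54 × 0.194129 = 0.10483
  π_III·p_III = 0.14 × 0.271955 = 0.0380737
Denominator: 0.00679477 + 0.10483 + 0.0380737 = 0.149698
P(Supplier III | data) ≈ 0.254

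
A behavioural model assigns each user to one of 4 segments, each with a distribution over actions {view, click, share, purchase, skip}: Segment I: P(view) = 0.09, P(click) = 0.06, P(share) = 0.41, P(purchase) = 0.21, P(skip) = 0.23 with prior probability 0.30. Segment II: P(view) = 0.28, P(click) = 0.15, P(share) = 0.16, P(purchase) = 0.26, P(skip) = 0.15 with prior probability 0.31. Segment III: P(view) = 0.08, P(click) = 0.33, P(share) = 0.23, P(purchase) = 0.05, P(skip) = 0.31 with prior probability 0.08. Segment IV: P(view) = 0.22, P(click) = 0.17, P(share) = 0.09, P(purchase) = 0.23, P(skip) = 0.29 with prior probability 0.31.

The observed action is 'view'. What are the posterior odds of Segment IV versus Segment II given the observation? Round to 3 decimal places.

0.786

Only the two components matter; the odds are (π_i f_i(x)) / (π_j f_j(x)).
Categorical probabilities:
  L_I = 0.09
  L_II = 0.28
  L_III = 0.08
  L_IV = 0.22
Posterior odds = (π_IV·L_IV) / (π_II·L_II) = (0.31·0.22) / (0.31·0.28) = 0.0682 / 0.0868 ≈ 0.786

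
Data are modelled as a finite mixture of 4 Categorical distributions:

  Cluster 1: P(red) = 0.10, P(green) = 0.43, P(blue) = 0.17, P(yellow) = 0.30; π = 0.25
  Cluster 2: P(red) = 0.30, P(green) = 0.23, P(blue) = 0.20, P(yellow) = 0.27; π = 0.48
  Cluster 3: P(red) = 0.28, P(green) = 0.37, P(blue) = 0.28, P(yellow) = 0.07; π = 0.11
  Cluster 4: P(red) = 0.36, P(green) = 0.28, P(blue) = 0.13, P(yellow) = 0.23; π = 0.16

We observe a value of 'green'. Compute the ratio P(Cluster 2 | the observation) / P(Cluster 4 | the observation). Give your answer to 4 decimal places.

2.4643

Since P(k|x) ∝ P(Z=k) f_k(x), the posterior odds are P(Z=i) f_i(x) / (P(Z=j) f_j(x)).
Component likelihoods at x = 'green':
  f_1 = P(green | comp) = 0.43
  f_2 = P(green | comp) = 0.23
  f_3 = P(green | comp) = 0.37
  f_4 = P(green | comp) = 0.28
Odds = (0.48/0.16) × (0.23/0.28) = 3 × 0.821429 ≈ 2.4643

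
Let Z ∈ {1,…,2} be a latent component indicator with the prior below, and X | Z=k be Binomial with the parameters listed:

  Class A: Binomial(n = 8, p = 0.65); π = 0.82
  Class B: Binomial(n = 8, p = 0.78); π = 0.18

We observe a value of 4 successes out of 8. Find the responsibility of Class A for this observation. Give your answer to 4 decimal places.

Posterior ∝ prior × likelihood, so P(k | x) ∝ P(Z=k) f_k(x); normalise over all components.
Binomial probabilities:
  p_A = C(8,4)·0.65^4·0.35^4 = 70·0.178506·0.0150062 = 0.18751
  p_B = C(8,4)·0.78^4·0.22^4 = 70·0.370151·0.00234256 = 0.060697
Weight by the priors:
  P(Z=A)·p_A = 0.82 × 0.18751 = 0.153758
  P(Z=B)·p_B = 0.18 × 0.060697 = 0.0109255
Evidence: 0.153758 + 0.0109255 = 0.164683
P(Class A | x) ≈ 0.9337

0.9337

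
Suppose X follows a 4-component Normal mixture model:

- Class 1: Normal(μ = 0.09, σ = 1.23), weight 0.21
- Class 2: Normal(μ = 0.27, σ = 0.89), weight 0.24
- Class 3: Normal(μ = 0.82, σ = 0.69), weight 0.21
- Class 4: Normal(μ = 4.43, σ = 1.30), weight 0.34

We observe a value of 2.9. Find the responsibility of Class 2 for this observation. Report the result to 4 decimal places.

The responsibility of component k is w_k f_k(x) divided by Σ_j w_j f_j(x).
Evaluate each component's likelihood at the observed value:
  p_1 = 0.0238602
  p_2 = 0.00569263
  p_3 = 0.00614905
  p_4 = 0.153527
Multiply by the mixture weights:
  w_1·p_1 = 0.21 × 0.0238602 = 0.00501064
  w_2·p_2 = 0.24 × 0.00569263 = 0.00136623
  w_3·p_3 = 0.21 × 0.00614905 = 0.0012913
  w_4·p_4 = 0.34 × 0.153527 = 0.0521993
Marginal: 0.00501064 + 0.00136623 + 0.0012913 + 0.0521993 = 0.0598675
Responsibility of Class 2: 0.00136623 / 0.0598675 ≈ 0.0228

0.0228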